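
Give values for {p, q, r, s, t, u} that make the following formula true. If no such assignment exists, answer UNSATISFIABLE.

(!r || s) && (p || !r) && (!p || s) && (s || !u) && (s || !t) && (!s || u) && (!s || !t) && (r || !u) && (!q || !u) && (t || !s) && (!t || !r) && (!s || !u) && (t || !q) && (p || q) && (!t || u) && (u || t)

Case r = false:
Unit clause (!u) forces u = false.
Unit clause (!s) forces s = false.
Unit clause (!p) forces p = false.
Unit clause (!t) forces t = false.
That conflicts with the unit clause (t).
That branch fails; take r = true instead.
Unit clause (s) forces s = true.
Unit clause (p) forces p = true.
Unit clause (u) forces u = true.
That conflicts with the unit clause (!u).
Both values of r lead to a conflict.

UNSATISFIABLE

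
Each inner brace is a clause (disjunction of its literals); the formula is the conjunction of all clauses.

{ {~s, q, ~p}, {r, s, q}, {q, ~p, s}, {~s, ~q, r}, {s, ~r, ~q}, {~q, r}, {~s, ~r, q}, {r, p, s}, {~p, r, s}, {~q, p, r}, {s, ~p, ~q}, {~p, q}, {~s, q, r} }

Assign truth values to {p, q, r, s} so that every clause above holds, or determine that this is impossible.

p=0; q=1; r=1; s=1

Case q = 1:
Unit clause (r) forces r = 1.
Unit clause (s) forces s = 1.
No clause remains; p is free.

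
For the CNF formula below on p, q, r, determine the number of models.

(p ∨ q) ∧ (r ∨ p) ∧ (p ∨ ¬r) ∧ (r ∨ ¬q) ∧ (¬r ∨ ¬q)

2

There are 2^3 = 8 truth assignments over (p, q, r).
Split on q. With q = True, the clauses containing q are satisfied and ¬q drops from the rest; 0 of the 2^2 = 4 assignments to the other variables satisfy what remains.
With q = False, by the same count on the reduced clause set, 2 assignments work.
(One model: p=T, q=F, r=F.)
Total: 0 + 2 = 2.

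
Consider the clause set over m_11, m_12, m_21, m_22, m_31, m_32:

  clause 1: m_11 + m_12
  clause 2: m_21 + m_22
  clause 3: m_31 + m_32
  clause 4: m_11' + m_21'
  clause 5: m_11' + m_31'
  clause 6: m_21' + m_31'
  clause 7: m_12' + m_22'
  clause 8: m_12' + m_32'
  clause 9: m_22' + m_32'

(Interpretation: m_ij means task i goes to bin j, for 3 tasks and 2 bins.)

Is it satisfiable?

Branch on m_11: set m_11 = 1.
(m_21') alone gives m_21 = 0.
(m_22) alone gives m_22 = 1.
(m_31') alone gives m_31 = 0.
(m_32) alone gives m_32 = 1.
That conflicts with the unit clause (m_32').
So m_11 must be the other value — set m_11 = 0.
(m_12) alone gives m_12 = 1.
(m_22') alone gives m_22 = 0.
(m_21) alone gives m_21 = 1.
(m_31') alone gives m_31 = 0.
(m_32) alone gives m_32 = 1.
That conflicts with the unit clause (m_32').
Neither m_11 = 1 nor m_11 = 0 works.
No assignment satisfies every clause.

Unsatisfiable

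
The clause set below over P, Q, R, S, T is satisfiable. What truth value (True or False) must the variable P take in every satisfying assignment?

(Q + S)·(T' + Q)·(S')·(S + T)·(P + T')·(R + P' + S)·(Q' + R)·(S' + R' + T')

True

Suppose P = 0.
The clause (S') is unit, so S = 0.
The clause (Q) is unit, so Q = 1.
The clause (T) is unit, so T = 1.
But (T') is also a unit clause — contradiction.
So every satisfying assignment has P = True.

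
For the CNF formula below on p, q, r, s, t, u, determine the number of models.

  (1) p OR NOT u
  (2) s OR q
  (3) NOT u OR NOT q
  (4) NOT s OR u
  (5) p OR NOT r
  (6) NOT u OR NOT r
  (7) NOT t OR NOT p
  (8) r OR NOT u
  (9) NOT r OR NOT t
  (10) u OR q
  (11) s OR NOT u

There are 2^6 = 64 truth assignments over (p, q, r, s, t, u).
Split on q. With q = true, the clauses containing q are satisfied and NOT q drops from the rest; 4 of the 2^5 = 32 assignments to the other variables satisfy what remains.
With q = false, by the same count on the reduced clause set, 0 assignments work.
(One model: p=F, q=T, r=F, s=F, t=F, u=F.)
Total: 4 + 0 = 4.

4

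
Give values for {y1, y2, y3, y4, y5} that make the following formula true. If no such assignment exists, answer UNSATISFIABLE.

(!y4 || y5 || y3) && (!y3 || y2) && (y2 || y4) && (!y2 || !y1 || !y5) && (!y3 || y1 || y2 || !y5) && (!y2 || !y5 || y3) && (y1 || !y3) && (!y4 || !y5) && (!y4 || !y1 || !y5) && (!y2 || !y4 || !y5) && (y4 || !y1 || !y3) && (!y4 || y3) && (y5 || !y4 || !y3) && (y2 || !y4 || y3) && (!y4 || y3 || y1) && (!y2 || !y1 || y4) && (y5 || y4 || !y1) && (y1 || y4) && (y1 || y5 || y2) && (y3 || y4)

Suppose y3 = false.
From the singleton clause (!y4), y4 = false.
That conflicts with the unit clause (y4).
So y3 must be the other value — set y3 = true.
From the singleton clause (y2), y2 = true.
From the singleton clause (y1), y1 = true.
From the singleton clause (!y5), y5 = false.
From the singleton clause (y4), y4 = true.
That conflicts with the unit clause (!y4).
Either choice for y3 ends in contradiction.

UNSATISFIABLE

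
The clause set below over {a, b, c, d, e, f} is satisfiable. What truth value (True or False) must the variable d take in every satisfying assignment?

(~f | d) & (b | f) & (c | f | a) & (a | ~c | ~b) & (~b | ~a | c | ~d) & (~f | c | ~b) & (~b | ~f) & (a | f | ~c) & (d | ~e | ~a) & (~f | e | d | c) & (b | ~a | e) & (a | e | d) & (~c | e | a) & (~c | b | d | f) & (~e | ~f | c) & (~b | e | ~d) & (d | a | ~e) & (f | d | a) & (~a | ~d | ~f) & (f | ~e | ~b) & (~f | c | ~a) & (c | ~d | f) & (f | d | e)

Suppose d = 0.
Unit clause (~f) forces f = 0.
Unit clause (b) forces b = 1.
Unit clause (a) forces a = 1.
Unit clause (~e) forces e = 0.
But (e) is also a unit clause — contradiction.
So every satisfying assignment has d = True.

True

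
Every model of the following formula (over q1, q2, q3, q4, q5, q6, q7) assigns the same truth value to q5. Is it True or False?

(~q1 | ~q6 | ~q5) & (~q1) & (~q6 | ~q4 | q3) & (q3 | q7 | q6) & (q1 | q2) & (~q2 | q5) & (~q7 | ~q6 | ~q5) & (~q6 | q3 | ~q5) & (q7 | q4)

True

Suppose q5 = 0.
(~q1) alone gives q1 = 0.
(q2) alone gives q2 = 1.
That conflicts with the unit clause (~q2).
So every satisfying assignment has q5 = True.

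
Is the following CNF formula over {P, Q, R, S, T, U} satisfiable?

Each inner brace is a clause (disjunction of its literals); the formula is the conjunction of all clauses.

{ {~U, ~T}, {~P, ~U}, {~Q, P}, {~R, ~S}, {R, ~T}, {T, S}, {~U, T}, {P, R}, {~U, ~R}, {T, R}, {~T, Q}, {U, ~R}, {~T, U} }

No

Try U = 0.
Unit clause (~R) forces R = 0.
Unit clause (~T) forces T = 0.
But (T) is also a unit clause — contradiction.
Undo U and try U = 1.
Unit clause (~T) forces T = 0.
But (T) is also a unit clause — contradiction.
Either choice for U ends in contradiction.
No assignment satisfies every clause.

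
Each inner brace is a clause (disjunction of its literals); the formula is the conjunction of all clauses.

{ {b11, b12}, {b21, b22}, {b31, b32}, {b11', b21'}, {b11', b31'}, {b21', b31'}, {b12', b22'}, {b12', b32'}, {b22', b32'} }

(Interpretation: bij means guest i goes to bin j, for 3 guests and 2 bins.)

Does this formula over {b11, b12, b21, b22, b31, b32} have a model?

No, unsatisfiable

Case b11 = 1:
Unit clause (b21') forces b21 = 0.
Unit clause (b22) forces b22 = 1.
Unit clause (b31') forces b31 = 0.
Unit clause (b32) forces b32 = 1.
Now (b32') is unsatisfied and unit — conflict.
Backtrack on b11: now try b11 = 0.
Unit clause (b12) forces b12 = 1.
Unit clause (b22') forces b22 = 0.
Unit clause (b21) forces b21 = 1.
Unit clause (b31') forces b31 = 0.
Unit clause (b32) forces b32 = 1.
Now (b32') is unsatisfied and unit — conflict.
Both values of b11 lead to a conflict.
No assignment satisfies every clause.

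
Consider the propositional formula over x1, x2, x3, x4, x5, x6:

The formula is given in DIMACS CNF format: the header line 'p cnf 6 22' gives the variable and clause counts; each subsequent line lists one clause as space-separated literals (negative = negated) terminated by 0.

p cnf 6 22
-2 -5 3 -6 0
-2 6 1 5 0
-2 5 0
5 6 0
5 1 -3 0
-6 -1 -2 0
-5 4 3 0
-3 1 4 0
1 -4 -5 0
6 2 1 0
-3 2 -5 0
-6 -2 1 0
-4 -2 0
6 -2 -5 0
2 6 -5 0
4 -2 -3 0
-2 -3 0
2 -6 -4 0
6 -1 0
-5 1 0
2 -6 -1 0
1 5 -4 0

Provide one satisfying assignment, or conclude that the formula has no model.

x1=False, x2=False, x3=False, x4=False, x5=False, x6=True

Try x2 = False.
Try x5 = False.
Unit clause (x6) forces x6 = True.
Unit clause (¬x4) forces x4 = False.
Unit clause (¬x1) forces x1 = False.
Unit clause (¬x3) forces x3 = False.
This assignment satisfies each clause.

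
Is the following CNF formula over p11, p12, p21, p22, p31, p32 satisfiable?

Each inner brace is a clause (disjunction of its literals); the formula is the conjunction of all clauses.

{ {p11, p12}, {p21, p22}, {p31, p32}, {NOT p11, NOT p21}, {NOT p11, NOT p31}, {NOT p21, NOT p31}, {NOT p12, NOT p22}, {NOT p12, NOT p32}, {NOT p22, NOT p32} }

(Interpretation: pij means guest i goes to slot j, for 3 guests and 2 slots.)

No

Try p11 = true.
The clause (NOT p21) is unit, so p21 = false.
The clause (p22) is unit, so p22 = true.
The clause (NOT p31) is unit, so p31 = false.
The clause (p32) is unit, so p32 = true.
Now (NOT p32) is unsatisfied and unit — conflict.
So p11 must be the other value — set p11 = false.
The clause (p12) is unit, so p12 = true.
The clause (NOT p22) is unit, so p22 = false.
The clause (p21) is unit, so p21 = true.
The clause (NOT p31) is unit, so p31 = false.
The clause (p32) is unit, so p32 = true.
Now (NOT p32) is unsatisfied and unit — conflict.
Either choice for p11 ends in contradiction.
No assignment satisfies every clause.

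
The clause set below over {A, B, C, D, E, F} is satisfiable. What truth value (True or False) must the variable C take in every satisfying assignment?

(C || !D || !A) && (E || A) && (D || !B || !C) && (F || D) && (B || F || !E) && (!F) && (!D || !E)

True

Suppose C = false.
The clause (!F) is unit, so F = false.
The clause (D) is unit, so D = true.
The clause (!A) is unit, so A = false.
The clause (E) is unit, so E = true.
That conflicts with the unit clause (!E).
So every satisfying assignment has C = True.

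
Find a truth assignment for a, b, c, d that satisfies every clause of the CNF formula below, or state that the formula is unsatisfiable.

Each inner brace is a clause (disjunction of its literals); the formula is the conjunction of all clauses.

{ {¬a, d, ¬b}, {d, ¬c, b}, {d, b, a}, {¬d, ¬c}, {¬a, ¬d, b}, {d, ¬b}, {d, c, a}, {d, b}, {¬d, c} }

Suppose d = False.
The clause (¬b) is unit, so b = False.
Now (b) is unsatisfied and unit — conflict.
So d must be the other value — set d = True.
The clause (¬c) is unit, so c = False.
Now (c) is unsatisfied and unit — conflict.
Both values of d lead to a conflict.

UNSATISFIABLE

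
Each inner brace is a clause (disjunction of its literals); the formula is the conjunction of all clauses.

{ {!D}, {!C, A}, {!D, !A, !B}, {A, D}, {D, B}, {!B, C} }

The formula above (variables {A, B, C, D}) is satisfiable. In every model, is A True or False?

Suppose A = false.
Unit clause (!D) forces D = false.
But (D) is also a unit clause — contradiction.
So every satisfying assignment has A = True.

True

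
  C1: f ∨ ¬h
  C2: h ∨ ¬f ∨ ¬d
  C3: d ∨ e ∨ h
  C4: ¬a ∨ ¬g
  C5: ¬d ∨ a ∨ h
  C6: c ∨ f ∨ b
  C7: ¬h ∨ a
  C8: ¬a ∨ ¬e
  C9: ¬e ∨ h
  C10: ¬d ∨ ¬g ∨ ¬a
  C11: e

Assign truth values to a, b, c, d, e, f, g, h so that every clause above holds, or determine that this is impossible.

Unit clause (e) forces e = True.
Unit clause (¬a) forces a = False.
Unit clause (¬h) forces h = False.
Now (h) is unsatisfied and unit — conflict.

UNSATISFIABLE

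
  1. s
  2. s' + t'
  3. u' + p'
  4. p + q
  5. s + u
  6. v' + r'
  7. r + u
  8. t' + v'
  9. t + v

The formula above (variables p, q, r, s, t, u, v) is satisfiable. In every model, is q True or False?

Suppose q = 0.
From the singleton clause (s), s = 1.
From the singleton clause (t'), t = 0.
From the singleton clause (p), p = 1.
From the singleton clause (u'), u = 0.
From the singleton clause (r), r = 1.
From the singleton clause (v'), v = 0.
That conflicts with the unit clause (v).
So every satisfying assignment has q = True.

True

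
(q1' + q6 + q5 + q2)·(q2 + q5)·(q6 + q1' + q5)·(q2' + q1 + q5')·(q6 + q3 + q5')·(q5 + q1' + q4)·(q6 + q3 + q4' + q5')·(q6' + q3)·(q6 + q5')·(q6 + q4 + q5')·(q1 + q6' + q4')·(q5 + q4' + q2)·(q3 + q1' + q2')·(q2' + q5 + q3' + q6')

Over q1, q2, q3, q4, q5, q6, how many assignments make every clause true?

There are 2^6 = 64 truth assignments over (q1, q2, q3, q4, q5, q6).
Split on q6. With q6 = 1, the clauses containing q6 are satisfied and q6' drops from the rest; 5 of the 2^5 = 32 assignments to the other variables satisfy what remains.
With q6 = 0, by the same count on the reduced clause set, 4 assignments work.
(One model: q1=F, q2=F, q3=T, q4=F, q5=T, q6=T.)
Total: 5 + 4 = 9.

9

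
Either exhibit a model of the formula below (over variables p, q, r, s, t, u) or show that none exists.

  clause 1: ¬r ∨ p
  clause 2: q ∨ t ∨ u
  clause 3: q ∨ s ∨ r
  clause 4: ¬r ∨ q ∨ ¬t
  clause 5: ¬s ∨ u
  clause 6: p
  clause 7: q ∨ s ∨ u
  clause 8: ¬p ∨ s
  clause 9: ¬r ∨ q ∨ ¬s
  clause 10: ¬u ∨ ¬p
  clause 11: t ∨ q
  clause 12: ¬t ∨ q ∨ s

UNSATISFIABLE

Unit clause (p) forces p = True.
Unit clause (s) forces s = True.
Unit clause (u) forces u = True.
But (¬u) is also a unit clause — contradiction.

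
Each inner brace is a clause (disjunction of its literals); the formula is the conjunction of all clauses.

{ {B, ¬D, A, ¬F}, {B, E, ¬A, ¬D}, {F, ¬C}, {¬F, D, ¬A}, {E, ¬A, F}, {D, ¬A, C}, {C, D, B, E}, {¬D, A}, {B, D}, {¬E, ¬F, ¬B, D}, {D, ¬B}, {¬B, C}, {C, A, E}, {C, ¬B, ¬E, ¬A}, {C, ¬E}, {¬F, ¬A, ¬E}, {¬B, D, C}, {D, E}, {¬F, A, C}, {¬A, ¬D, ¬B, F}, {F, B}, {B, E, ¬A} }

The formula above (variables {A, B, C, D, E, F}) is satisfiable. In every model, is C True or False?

Suppose C = False.
(¬B) alone gives B = False.
(D) alone gives D = True.
(A) alone gives A = True.
(E) alone gives E = True.
Now (¬E) is unsatisfied and unit — conflict.
So every satisfying assignment has C = True.

True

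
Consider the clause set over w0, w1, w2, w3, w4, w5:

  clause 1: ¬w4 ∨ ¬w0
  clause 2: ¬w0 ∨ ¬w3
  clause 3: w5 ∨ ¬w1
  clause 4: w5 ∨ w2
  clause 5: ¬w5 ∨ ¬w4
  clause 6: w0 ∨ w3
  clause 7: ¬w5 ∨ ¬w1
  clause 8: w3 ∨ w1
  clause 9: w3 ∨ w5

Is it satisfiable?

Satisfiable

Case w4 = True:
Unit clause (¬w0) forces w0 = False.
Unit clause (¬w5) forces w5 = False.
Unit clause (¬w1) forces w1 = False.
Unit clause (w2) forces w2 = True.
Unit clause (w3) forces w3 = True.
All clauses are satisfied.
A satisfying assignment: w0: False; w1: False; w2: True; w3: True; w4: True; w5: False.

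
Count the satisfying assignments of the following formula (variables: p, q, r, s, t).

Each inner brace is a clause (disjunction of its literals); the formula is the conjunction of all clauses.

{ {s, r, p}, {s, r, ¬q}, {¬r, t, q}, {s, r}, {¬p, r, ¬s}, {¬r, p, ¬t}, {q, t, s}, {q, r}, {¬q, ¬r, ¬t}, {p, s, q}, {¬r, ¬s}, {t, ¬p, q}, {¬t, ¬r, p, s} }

5

There are 2^5 = 32 truth assignments over (p, q, r, s, t).
Split on t. With t = True, the clauses containing t are satisfied and ¬t drops from the rest; 2 of the 2^4 = 16 assignments to the other variables satisfy what remains.
With t = False, by the same count on the reduced clause set, 3 assignments work.
(One model: p=F, q=T, r=F, s=T, t=F.)
Total: 2 + 3 = 5.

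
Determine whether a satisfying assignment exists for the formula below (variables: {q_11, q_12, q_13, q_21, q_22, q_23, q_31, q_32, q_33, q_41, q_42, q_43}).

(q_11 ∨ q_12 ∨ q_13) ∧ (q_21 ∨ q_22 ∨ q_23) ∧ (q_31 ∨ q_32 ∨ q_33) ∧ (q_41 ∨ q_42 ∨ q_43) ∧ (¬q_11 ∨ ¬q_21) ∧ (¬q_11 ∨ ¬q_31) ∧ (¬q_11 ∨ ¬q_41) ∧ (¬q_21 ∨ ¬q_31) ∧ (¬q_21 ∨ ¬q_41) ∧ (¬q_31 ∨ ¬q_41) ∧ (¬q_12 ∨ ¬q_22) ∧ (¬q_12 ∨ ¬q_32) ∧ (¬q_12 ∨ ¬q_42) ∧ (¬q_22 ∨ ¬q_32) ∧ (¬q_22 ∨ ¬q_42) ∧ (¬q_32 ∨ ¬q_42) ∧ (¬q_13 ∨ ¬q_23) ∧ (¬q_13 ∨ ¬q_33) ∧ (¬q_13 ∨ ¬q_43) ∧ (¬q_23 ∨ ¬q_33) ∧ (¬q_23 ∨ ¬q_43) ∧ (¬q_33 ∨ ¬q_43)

Unsatisfiable

Case q_11 = False:
Case q_12 = True:
From the singleton clause (¬q_22), q_22 = False.
From the singleton clause (¬q_32), q_32 = False.
From the singleton clause (¬q_42), q_42 = False.
Case q_21 = True:
From the singleton clause (¬q_31), q_31 = False.
From the singleton clause (q_33), q_33 = True.
From the singleton clause (¬q_41), q_41 = False.
From the singleton clause (q_43), q_43 = True.
That conflicts with the unit clause (¬q_43).
Undo q_21 and try q_21 = False.
From the singleton clause (q_23), q_23 = True.
From the singleton clause (¬q_13), q_13 = False.
From the singleton clause (¬q_33), q_33 = False.
From the singleton clause (q_31), q_31 = True.
From the singleton clause (¬q_41), q_41 = False.
From the singleton clause (q_43), q_43 = True.
That conflicts with the unit clause (¬q_43).
Either choice for q_21 ends in contradiction.
Undo q_12 and try q_12 = False.
From the singleton clause (q_13), q_13 = True.
From the singleton clause (¬q_23), q_23 = False.
From the singleton clause (¬q_33), q_33 = False.
From the singleton clause (¬q_43), q_43 = False.
Case q_21 = True:
From the singleton clause (¬q_31), q_31 = False.
From the singleton clause (q_32), q_32 = True.
From the singleton clause (¬q_41), q_41 = False.
From the singleton clause (q_42), q_42 = True.
That conflicts with the unit clause (¬q_42).
Undo q_21 and try q_21 = False.
From the singleton clause (q_22), q_22 = True.
From the singleton clause (¬q_32), q_32 = False.
From the singleton clause (q_31), q_31 = True.
From the singleton clause (¬q_41), q_41 = False.
From the singleton clause (q_42), q_42 = True.
That conflicts with the unit clause (¬q_42).
Either choice for q_21 ends in contradiction.
Either choice for q_12 ends in contradiction.
Undo q_11 and try q_11 = True.
From the singleton clause (¬q_21), q_21 = False.
From the singleton clause (¬q_31), q_31 = False.
From the singleton clause (¬q_41), q_41 = False.
Case q_22 = True:
From the singleton clause (¬q_12), q_12 = False.
From the singleton clause (¬q_32), q_32 = False.
From the singleton clause (q_33), q_33 = True.
From the singleton clause (¬q_42), q_42 = False.
From the singleton clause (q_43), q_43 = True.
That conflicts with the unit clause (¬q_43).
Undo q_22 and try q_22 = False.
From the singleton clause (q_23), q_23 = True.
From the singleton clause (¬q_13), q_13 = False.
From the singleton clause (¬q_33), q_33 = False.
From the singleton clause (q_32), q_32 = True.
From the singleton clause (¬q_12), q_12 = False.
From the singleton clause (¬q_42), q_42 = False.
From the singleton clause (q_43), q_43 = True.
That conflicts with the unit clause (¬q_43).
Either choice for q_22 ends in contradiction.
Either choice for q_11 ends in contradiction.
No assignment satisfies every clause.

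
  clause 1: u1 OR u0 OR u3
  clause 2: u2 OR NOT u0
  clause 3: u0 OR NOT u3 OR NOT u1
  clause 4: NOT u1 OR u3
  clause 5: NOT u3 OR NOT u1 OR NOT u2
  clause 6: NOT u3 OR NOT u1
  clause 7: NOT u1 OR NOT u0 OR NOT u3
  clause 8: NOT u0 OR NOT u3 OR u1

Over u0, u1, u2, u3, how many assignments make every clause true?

There are 2^4 = 16 truth assignments over (u0, u1, u2, u3).
Check each against the 8 clauses (columns in the order u0, u1, u2, u3):
  F F F F  ✗ fails (u1 OR u0 OR u3)
  F F F T  ✓ satisfies all
  F F T F  ✗ fails (u1 OR u0 OR u3)
  F F T T  ✓ satisfies all
  F T F F  ✗ fails (NOT u1 OR u3)
  F T F T  ✗ fails (u0 OR NOT u3 OR NOT u1)
  F T T F  ✗ fails (NOT u1 OR u3)
  F T T T  ✗ fails (u0 OR NOT u3 OR NOT u1)
  T F F F  ✗ fails (u2 OR NOT u0)
  T F F T  ✗ fails (u2 OR NOT u0)
  T F T F  ✓ satisfies all
  T F T T  ✗ fails (NOT u0 OR NOT u3 OR u1)
  T T F F  ✗ fails (u2 OR NOT u0)
  T T F T  ✗ fails (u2 OR NOT u0)
  T T T F  ✗ fails (NOT u1 OR u3)
  T T T T  ✗ fails (NOT u3 OR NOT u1 OR NOT u2)
3 of the 16 rows are models.

3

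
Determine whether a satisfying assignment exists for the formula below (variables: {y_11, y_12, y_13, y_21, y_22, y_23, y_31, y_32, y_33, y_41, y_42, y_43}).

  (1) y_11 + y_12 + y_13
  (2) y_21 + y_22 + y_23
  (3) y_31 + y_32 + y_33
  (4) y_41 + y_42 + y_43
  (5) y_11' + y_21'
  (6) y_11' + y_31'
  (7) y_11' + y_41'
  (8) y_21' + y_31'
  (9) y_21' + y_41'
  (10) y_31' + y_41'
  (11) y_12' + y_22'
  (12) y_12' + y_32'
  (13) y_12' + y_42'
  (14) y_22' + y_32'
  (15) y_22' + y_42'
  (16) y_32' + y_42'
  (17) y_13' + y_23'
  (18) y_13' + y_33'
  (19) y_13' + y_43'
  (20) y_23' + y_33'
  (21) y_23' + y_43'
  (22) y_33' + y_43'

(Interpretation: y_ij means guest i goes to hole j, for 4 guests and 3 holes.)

No, unsatisfiable

Case y_11 = 0:
Case y_12 = 1:
Unit clause (y_22') forces y_22 = 0.
Unit clause (y_32') forces y_32 = 0.
Unit clause (y_42') forces y_42 = 0.
Case y_21 = 1:
Unit clause (y_31') forces y_31 = 0.
Unit clause (y_33) forces y_33 = 1.
Unit clause (y_41') forces y_41 = 0.
Unit clause (y_43) forces y_43 = 1.
But (y_43') is also a unit clause — contradiction.
So y_21 must be the other value — set y_21 = 0.
Unit clause (y_23) forces y_23 = 1.
Unit clause (y_13') forces y_13 = 0.
Unit clause (y_33') forces y_33 = 0.
Unit clause (y_31) forces y_31 = 1.
Unit clause (y_41') forces y_41 = 0.
Unit clause (y_43) forces y_43 = 1.
But (y_43') is also a unit clause — contradiction.
Either choice for y_21 ends in contradiction.
So y_12 must be the other value — set y_12 = 0.
Unit clause (y_13) forces y_13 = 1.
Unit clause (y_23') forces y_23 = 0.
Unit clause (y_33') forces y_33 = 0.
Unit clause (y_43') forces y_43 = 0.
Case y_21 = 1:
Unit clause (y_31') forces y_31 = 0.
Unit clause (y_32) forces y_32 = 1.
Unit clause (y_41') forces y_41 = 0.
Unit clause (y_42) forces y_42 = 1.
But (y_42') is also a unit clause — contradiction.
So y_21 must be the other value — set y_21 = 0.
Unit clause (y_22) forces y_22 = 1.
Unit clause (y_32') forces y_32 = 0.
Unit clause (y_31) forces y_31 = 1.
Unit clause (y_41') forces y_41 = 0.
Unit clause (y_42) forces y_42 = 1.
But (y_42') is also a unit clause — contradiction.
Either choice for y_21 ends in contradiction.
Either choice for y_12 ends in contradiction.
So y_11 must be the other value — set y_11 = 1.
Unit clause (y_21') forces y_21 = 0.
Unit clause (y_31') forces y_31 = 0.
Unit clause (y_41') forces y_41 = 0.
Case y_22 = 1:
Unit clause (y_12') forces y_12 = 0.
Unit clause (y_32') forces y_32 = 0.
Unit clause (y_33) forces y_33 = 1.
Unit clause (y_42') forces y_42 = 0.
Unit clause (y_43) forces y_43 = 1.
But (y_43') is also a unit clause — contradiction.
So y_22 must be the other value — set y_22 = 0.
Unit clause (y_23) forces y_23 = 1.
Unit clause (y_13') forces y_13 = 0.
Unit clause (y_33') forces y_33 = 0.
Unit clause (y_32) forces y_32 = 1.
Unit clause (y_12') forces y_12 = 0.
Unit clause (y_42') forces y_42 = 0.
Unit clause (y_43) forces y_43 = 1.
But (y_43') is also a unit clause — contradiction.
Either choice for y_22 ends in contradiction.
Either choice for y_11 ends in contradiction.
No assignment satisfies every clause.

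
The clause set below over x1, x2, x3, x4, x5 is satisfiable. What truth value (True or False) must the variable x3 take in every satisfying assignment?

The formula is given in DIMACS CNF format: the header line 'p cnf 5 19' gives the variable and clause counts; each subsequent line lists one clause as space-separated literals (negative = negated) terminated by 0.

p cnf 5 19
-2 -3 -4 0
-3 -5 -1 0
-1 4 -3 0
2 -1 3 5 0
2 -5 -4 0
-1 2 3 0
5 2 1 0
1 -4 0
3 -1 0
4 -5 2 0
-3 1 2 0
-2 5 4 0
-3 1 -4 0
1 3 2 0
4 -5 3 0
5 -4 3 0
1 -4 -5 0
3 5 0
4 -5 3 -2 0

True

Suppose x3 = False.
Unit clause (¬x1) forces x1 = False.
Unit clause (¬x4) forces x4 = False.
Unit clause (x2) forces x2 = True.
Unit clause (x5) forces x5 = True.
But (¬x5) is also a unit clause — contradiction.
So every satisfying assignment has x3 = True.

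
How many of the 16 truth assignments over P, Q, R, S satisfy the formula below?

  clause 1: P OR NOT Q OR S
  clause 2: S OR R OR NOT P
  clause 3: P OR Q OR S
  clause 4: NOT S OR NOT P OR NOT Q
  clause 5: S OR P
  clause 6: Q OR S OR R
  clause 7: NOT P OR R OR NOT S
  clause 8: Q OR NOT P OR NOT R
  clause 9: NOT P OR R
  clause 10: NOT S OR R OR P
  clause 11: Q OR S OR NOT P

3

There are 2^4 = 16 truth assignments over (P, Q, R, S).
Check each against the 11 clauses (columns in the order P, Q, R, S):
  F F F F  ✗ fails (P OR Q OR S)
  F F F T  ✗ fails (NOT S OR R OR P)
  F F T F  ✗ fails (P OR Q OR S)
  F F T T  ✓ satisfies all
  F T F F  ✗ fails (P OR NOT Q OR S)
  F T F T  ✗ fails (NOT S OR R OR P)
  F T T F  ✗ fails (P OR NOT Q OR S)
  F T T T  ✓ satisfies all
  T F F F  ✗ fails (S OR R OR NOT P)
  T F F T  ✗ fails (NOT P OR R OR NOT S)
  T F T F  ✗ fails (Q OR NOT P OR NOT R)
  T F T T  ✗ fails (Q OR NOT P OR NOT R)
  T T F F  ✗ fails (S OR R OR NOT P)
  T T F T  ✗ fails (NOT S OR NOT P OR NOT Q)
  T T T F  ✓ satisfies all
  T T T T  ✗ fails (NOT S OR NOT P OR NOT Q)
3 of the 16 rows are models.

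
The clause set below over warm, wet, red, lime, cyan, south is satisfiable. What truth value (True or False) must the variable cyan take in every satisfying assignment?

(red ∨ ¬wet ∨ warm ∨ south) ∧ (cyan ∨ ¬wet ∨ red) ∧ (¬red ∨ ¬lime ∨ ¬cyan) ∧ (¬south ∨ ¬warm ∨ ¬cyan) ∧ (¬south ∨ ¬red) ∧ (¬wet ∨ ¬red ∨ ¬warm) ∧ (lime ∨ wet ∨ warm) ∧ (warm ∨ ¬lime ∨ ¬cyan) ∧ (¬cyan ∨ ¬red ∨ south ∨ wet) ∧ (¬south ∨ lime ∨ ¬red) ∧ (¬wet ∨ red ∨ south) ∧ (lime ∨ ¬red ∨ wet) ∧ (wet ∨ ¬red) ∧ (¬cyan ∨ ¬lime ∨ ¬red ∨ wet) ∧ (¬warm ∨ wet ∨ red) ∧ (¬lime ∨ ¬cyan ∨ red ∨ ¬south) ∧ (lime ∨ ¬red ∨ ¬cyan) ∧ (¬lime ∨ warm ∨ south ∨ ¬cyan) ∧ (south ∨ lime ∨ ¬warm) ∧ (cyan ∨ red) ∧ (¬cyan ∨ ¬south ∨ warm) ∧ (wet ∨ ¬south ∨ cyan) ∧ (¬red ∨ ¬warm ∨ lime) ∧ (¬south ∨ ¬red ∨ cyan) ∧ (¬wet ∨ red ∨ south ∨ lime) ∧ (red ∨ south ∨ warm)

False

Suppose cyan = True.
Try red = False.
Try south = False.
From the singleton clause (¬wet), wet = False.
From the singleton clause (¬warm), warm = False.
That conflicts with the unit clause (warm).
So south must be the other value — set south = True.
From the singleton clause (¬warm), warm = False.
That conflicts with the unit clause (warm).
Both values of south lead to a conflict.
So red must be the other value — set red = True.
From the singleton clause (¬lime), lime = False.
That conflicts with the unit clause (lime).
Both values of red lead to a conflict.
So every satisfying assignment has cyan = False.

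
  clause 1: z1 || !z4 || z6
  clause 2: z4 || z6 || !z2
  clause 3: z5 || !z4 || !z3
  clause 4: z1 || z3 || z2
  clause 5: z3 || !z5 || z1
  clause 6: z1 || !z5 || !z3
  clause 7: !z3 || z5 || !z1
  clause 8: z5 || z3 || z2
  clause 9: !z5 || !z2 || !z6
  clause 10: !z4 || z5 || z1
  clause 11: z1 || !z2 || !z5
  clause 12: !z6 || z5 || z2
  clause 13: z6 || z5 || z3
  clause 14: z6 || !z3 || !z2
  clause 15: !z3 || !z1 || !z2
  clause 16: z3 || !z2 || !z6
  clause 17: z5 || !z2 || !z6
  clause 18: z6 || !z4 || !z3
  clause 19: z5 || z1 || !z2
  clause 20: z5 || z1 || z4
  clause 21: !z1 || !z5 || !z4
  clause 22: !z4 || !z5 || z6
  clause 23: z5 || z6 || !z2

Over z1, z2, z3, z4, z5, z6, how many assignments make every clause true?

There are 2^6 = 64 truth assignments over (z1, z2, z3, z4, z5, z6).
Split on z6. With z6 = true, the clauses containing z6 are satisfied and !z6 drops from the rest; 2 of the 2^5 = 32 assignments to the other variables satisfy what remains.
With z6 = false, by the same count on the reduced clause set, 2 assignments work.
(One model: z1=T, z2=F, z3=F, z4=F, z5=T, z6=F.)
Total: 2 + 2 = 4.

4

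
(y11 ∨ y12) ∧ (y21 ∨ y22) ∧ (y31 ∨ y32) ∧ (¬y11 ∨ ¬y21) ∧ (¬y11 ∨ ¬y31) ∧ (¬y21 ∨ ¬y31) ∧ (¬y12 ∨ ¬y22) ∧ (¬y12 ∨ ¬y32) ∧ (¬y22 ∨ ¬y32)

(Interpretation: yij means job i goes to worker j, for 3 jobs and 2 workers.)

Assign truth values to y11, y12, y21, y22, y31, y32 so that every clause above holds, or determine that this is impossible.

Try y11 = True.
Unit clause (¬y21) forces y21 = False.
Unit clause (y22) forces y22 = True.
Unit clause (¬y31) forces y31 = False.
Unit clause (y32) forces y32 = True.
But (¬y32) is also a unit clause — contradiction.
Backtrack on y11: now try y11 = False.
Unit clause (y12) forces y12 = True.
Unit clause (¬y22) forces y22 = False.
Unit clause (y21) forces y21 = True.
Unit clause (¬y31) forces y31 = False.
Unit clause (y32) forces y32 = True.
But (¬y32) is also a unit clause — contradiction.
Neither y11 = True nor y11 = False works.

UNSATISFIABLE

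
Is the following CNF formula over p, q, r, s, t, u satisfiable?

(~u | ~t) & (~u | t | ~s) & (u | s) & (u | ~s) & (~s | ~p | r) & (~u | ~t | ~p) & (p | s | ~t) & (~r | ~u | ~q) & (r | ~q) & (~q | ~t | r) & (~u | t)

No

Try u = 0.
The clause (s) is unit, so s = 1.
Now (~s) is unsatisfied and unit — conflict.
Backtrack on u: now try u = 1.
The clause (~t) is unit, so t = 0.
Now (t) is unsatisfied and unit — conflict.
Both values of u lead to a conflict.
No assignment satisfies every clause.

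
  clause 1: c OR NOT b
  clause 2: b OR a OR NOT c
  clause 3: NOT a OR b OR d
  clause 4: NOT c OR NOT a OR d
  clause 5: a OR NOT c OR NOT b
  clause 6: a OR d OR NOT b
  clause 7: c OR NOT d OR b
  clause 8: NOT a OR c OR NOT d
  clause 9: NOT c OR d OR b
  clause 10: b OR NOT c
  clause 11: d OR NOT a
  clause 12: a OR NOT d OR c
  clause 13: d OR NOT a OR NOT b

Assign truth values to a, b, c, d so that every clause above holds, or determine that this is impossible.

Try c = true.
(b) alone gives b = true.
(a) alone gives a = true.
(d) alone gives d = true.
Every clause now holds.

a=true; b=true; c=true; d=true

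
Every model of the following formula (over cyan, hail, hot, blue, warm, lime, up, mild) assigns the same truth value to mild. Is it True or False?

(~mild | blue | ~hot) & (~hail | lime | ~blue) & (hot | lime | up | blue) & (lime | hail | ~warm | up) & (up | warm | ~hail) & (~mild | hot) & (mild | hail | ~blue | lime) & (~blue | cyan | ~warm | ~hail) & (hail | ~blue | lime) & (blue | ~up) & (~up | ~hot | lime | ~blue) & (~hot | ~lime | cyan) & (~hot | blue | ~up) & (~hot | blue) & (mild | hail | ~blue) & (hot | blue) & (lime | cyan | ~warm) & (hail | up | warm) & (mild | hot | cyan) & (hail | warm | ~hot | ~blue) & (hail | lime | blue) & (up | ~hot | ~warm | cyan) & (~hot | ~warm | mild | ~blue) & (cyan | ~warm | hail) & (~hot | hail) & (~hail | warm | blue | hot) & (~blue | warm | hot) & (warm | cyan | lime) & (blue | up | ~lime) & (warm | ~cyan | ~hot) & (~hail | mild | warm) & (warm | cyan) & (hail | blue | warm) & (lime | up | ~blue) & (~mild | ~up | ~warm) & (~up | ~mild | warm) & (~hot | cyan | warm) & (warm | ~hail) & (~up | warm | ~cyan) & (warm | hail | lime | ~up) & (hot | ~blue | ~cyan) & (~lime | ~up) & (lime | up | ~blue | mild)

Suppose mild = 0.
Case blue = 1:
The clause (hail) is unit, so hail = 1.
The clause (lime) is unit, so lime = 1.
The clause (warm) is unit, so warm = 1.
The clause (cyan) is unit, so cyan = 1.
The clause (~hot) is unit, so hot = 0.
Now (hot) is unsatisfied and unit — conflict.
Undo blue and try blue = 0.
The clause (~up) is unit, so up = 0.
The clause (~hot) is unit, so hot = 0.
Now (hot) is unsatisfied and unit — conflict.
Both values of blue lead to a conflict.
So every satisfying assignment has mild = True.

True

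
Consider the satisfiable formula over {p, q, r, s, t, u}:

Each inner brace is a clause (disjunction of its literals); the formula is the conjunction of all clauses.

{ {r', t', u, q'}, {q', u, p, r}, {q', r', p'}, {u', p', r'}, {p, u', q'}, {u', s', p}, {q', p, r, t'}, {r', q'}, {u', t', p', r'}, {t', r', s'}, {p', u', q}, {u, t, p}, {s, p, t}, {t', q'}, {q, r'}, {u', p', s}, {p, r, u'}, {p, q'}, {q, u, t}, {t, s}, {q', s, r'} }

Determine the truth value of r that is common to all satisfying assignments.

False

Suppose r = 1.
The clause (q') is unit, so q = 0.
Now (q) is unsatisfied and unit — conflict.
So every satisfying assignment has r = False.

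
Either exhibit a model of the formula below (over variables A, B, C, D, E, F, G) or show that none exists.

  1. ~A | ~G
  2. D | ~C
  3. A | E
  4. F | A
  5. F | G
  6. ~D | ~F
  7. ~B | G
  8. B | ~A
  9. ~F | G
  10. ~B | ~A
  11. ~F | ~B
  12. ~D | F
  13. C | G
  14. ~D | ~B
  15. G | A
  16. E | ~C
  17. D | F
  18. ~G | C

Case A = 0:
The clause (E) is unit, so E = 1.
The clause (F) is unit, so F = 1.
The clause (~D) is unit, so D = 0.
The clause (~C) is unit, so C = 0.
The clause (G) is unit, so G = 1.
That conflicts with the unit clause (~G).
Backtrack on A: now try A = 1.
The clause (~G) is unit, so G = 0.
The clause (F) is unit, so F = 1.
That conflicts with the unit clause (~F).
Both values of A lead to a conflict.

UNSATISFIABLE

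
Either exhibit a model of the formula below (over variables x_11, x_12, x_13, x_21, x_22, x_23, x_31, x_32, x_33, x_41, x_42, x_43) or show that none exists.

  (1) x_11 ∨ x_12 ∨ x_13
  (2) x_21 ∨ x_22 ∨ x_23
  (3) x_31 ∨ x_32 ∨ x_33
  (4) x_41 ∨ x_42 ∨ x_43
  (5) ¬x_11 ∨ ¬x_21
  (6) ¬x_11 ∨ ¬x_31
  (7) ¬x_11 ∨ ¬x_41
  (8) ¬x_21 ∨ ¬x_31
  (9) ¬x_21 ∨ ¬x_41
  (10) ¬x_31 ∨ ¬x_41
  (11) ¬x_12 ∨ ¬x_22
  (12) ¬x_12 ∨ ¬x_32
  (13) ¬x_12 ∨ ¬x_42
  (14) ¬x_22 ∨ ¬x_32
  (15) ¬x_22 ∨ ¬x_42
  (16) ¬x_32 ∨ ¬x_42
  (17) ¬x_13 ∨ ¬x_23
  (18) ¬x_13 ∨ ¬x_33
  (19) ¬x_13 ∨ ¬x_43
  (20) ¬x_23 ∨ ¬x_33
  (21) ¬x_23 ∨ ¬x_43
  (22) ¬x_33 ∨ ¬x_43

Branch on x_11: set x_11 = False.
Branch on x_12: set x_12 = True.
(¬x_22) alone gives x_22 = False.
(¬x_32) alone gives x_32 = False.
(¬x_42) alone gives x_42 = False.
Branch on x_21: set x_21 = True.
(¬x_31) alone gives x_31 = False.
(x_33) alone gives x_33 = True.
(¬x_41) alone gives x_41 = False.
(x_43) alone gives x_43 = True.
Now (¬x_43) is unsatisfied and unit — conflict.
So x_21 must be the other value — set x_21 = False.
(x_23) alone gives x_23 = True.
(¬x_13) alone gives x_13 = False.
(¬x_33) alone gives x_33 = False.
(x_31) alone gives x_31 = True.
(¬x_41) alone gives x_41 = False.
(x_43) alone gives x_43 = True.
Now (¬x_43) is unsatisfied and unit — conflict.
Neither x_21 = True nor x_21 = False works.
So x_12 must be the other value — set x_12 = False.
(x_13) alone gives x_13 = True.
(¬x_23) alone gives x_23 = False.
(¬x_33) alone gives x_33 = False.
(¬x_43) alone gives x_43 = False.
Branch on x_21: set x_21 = True.
(¬x_31) alone gives x_31 = False.
(x_32) alone gives x_32 = True.
(¬x_41) alone gives x_41 = False.
(x_42) alone gives x_42 = True.
Now (¬x_42) is unsatisfied and unit — conflict.
So x_21 must be the other value — set x_21 = False.
(x_22) alone gives x_22 = True.
(¬x_32) alone gives x_32 = False.
(x_31) alone gives x_31 = True.
(¬x_41) alone gives x_41 = False.
(x_42) alone gives x_42 = True.
Now (¬x_42) is unsatisfied and unit — conflict.
Neither x_21 = True nor x_21 = False works.
Neither x_12 = True nor x_12 = False works.
So x_11 must be the other value — set x_11 = True.
(¬x_21) alone gives x_21 = False.
(¬x_31) alone gives x_31 = False.
(¬x_41) alone gives x_41 = False.
Branch on x_22: set x_22 = True.
(¬x_12) alone gives x_12 = False.
(¬x_32) alone gives x_32 = False.
(x_33) alone gives x_33 = True.
(¬x_42) alone gives x_42 = False.
(x_43) alone gives x_43 = True.
Now (¬x_43) is unsatisfied and unit — conflict.
So x_22 must be the other value — set x_22 = False.
(x_23) alone gives x_23 = True.
(¬x_13) alone gives x_13 = False.
(¬x_33) alone gives x_33 = False.
(x_32) alone gives x_32 = True.
(¬x_12) alone gives x_12 = False.
(¬x_42) alone gives x_42 = False.
(x_43) alone gives x_43 = True.
Now (¬x_43) is unsatisfied and unit — conflict.
Neither x_22 = True nor x_22 = False works.
Neither x_11 = True nor x_11 = False works.

UNSATISFIABLE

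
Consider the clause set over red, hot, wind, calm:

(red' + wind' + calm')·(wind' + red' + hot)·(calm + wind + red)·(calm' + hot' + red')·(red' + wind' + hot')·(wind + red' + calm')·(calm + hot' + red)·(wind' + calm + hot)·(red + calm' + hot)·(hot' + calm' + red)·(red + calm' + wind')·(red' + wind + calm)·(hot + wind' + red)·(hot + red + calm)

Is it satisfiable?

Try red = 0.
Try calm = 1.
The clause (hot) is unit, so hot = 1.
That conflicts with the unit clause (hot').
Undo calm and try calm = 0.
The clause (wind) is unit, so wind = 1.
The clause (hot') is unit, so hot = 0.
That conflicts with the unit clause (hot).
Either choice for calm ends in contradiction.
Undo red and try red = 1.
Try wind = 0.
The clause (calm') is unit, so calm = 0.
That conflicts with the unit clause (calm).
Undo wind and try wind = 1.
The clause (calm') is unit, so calm = 0.
The clause (hot) is unit, so hot = 1.
That conflicts with the unit clause (hot').
Either choice for wind ends in contradiction.
Either choice for red ends in contradiction.
No assignment satisfies every clause.

No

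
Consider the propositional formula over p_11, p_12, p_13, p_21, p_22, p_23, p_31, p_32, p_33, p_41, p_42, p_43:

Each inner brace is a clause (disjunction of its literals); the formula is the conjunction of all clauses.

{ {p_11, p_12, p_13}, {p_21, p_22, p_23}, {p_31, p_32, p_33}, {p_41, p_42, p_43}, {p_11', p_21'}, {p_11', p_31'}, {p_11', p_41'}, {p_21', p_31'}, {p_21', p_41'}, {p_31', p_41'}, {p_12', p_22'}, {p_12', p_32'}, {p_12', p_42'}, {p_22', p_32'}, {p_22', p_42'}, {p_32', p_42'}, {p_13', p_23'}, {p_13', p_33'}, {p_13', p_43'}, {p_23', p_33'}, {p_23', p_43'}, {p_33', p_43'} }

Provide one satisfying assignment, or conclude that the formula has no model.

Suppose p_11 = 0.
Suppose p_12 = 1.
Unit clause (p_22') forces p_22 = 0.
Unit clause (p_32') forces p_32 = 0.
Unit clause (p_42') forces p_42 = 0.
Suppose p_21 = 1.
Unit clause (p_31') forces p_31 = 0.
Unit clause (p_33) forces p_33 = 1.
Unit clause (p_41') forces p_41 = 0.
Unit clause (p_43) forces p_43 = 1.
But (p_43') is also a unit clause — contradiction.
That branch fails; take p_21 = 0 instead.
Unit clause (p_23) forces p_23 = 1.
Unit clause (p_13') forces p_13 = 0.
Unit clause (p_33') forces p_33 = 0.
Unit clause (p_31) forces p_31 = 1.
Unit clause (p_41') forces p_41 = 0.
Unit clause (p_43) forces p_43 = 1.
But (p_43') is also a unit clause — contradiction.
Either choice for p_21 ends in contradiction.
That branch fails; take p_12 = 0 instead.
Unit clause (p_13) forces p_13 = 1.
Unit clause (p_23') forces p_23 = 0.
Unit clause (p_33') forces p_33 = 0.
Unit clause (p_43') forces p_43 = 0.
Suppose p_21 = 1.
Unit clause (p_31') forces p_31 = 0.
Unit clause (p_32) forces p_32 = 1.
Unit clause (p_41') forces p_41 = 0.
Unit clause (p_42) forces p_42 = 1.
But (p_42') is also a unit clause — contradiction.
That branch fails; take p_21 = 0 instead.
Unit clause (p_22) forces p_22 = 1.
Unit clause (p_32') forces p_32 = 0.
Unit clause (p_31) forces p_31 = 1.
Unit clause (p_41') forces p_41 = 0.
Unit clause (p_42) forces p_42 = 1.
But (p_42') is also a unit clause — contradiction.
Either choice for p_21 ends in contradiction.
Either choice for p_12 ends in contradiction.
That branch fails; take p_11 = 1 instead.
Unit clause (p_21') forces p_21 = 0.
Unit clause (p_31') forces p_31 = 0.
Unit clause (p_41') forces p_41 = 0.
Suppose p_22 = 1.
Unit clause (p_12') forces p_12 = 0.
Unit clause (p_32') forces p_32 = 0.
Unit clause (p_33) forces p_33 = 1.
Unit clause (p_42') forces p_42 = 0.
Unit clause (p_43) forces p_43 = 1.
But (p_43') is also a unit clause — contradiction.
That branch fails; take p_22 = 0 instead.
Unit clause (p_23) forces p_23 = 1.
Unit clause (p_13') forces p_13 = 0.
Unit clause (p_33') forces p_33 = 0.
Unit clause (p_32) forces p_32 = 1.
Unit clause (p_12') forces p_12 = 0.
Unit clause (p_42') forces p_42 = 0.
Unit clause (p_43) forces p_43 = 1.
But (p_43') is also a unit clause — contradiction.
Either choice for p_22 ends in contradiction.
Either choice for p_11 ends in contradiction.

UNSATISFIABLE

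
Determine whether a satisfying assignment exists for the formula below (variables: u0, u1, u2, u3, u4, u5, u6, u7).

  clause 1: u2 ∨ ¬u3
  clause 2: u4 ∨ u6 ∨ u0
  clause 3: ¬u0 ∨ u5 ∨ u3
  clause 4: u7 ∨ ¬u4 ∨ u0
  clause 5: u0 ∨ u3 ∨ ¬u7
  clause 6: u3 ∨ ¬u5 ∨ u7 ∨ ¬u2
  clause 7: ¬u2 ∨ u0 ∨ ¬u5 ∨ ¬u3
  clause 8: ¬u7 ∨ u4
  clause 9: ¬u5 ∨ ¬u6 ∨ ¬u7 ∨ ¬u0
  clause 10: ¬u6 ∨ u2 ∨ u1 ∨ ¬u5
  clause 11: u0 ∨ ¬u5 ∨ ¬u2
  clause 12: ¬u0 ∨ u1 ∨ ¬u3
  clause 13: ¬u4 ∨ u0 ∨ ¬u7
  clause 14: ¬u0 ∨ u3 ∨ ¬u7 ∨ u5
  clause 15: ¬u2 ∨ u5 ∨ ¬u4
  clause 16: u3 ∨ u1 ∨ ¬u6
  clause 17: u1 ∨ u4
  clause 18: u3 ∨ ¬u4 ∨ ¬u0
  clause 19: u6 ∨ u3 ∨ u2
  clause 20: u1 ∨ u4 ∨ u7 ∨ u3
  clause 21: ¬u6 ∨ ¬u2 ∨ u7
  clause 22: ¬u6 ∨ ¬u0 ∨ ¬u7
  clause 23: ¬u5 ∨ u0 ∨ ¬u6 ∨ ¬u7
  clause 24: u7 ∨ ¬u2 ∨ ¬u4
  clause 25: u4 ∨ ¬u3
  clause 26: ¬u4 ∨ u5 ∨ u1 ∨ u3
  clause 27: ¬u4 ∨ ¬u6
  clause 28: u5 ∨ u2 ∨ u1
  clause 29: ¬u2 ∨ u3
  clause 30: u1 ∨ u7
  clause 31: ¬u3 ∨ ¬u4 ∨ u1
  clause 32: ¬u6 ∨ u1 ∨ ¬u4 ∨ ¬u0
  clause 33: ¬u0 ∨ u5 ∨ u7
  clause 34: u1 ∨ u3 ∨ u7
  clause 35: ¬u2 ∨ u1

Try u2 = False.
The clause (¬u3) is unit, so u3 = False.
The clause (u6) is unit, so u6 = True.
The clause (u1) is unit, so u1 = True.
The clause (¬u4) is unit, so u4 = False.
The clause (¬u7) is unit, so u7 = False.
Try u0 = False.
Every clause is now satisfied; u5 is unconstrained.
A satisfying assignment: u0=False; u1=True; u2=False; u3=False; u4=False; u5=False; u6=True; u7=False.

Satisfiable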